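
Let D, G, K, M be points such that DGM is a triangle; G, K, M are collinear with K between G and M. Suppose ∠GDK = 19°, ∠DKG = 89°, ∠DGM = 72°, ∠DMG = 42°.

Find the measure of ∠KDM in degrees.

1. ∠DKM = 91°  [linear pair at K on GM]
2. ∠DMK = 42°  [K on ray MG]
3. ∠KDM = 47°  [△DKM]

∠KDM = 47°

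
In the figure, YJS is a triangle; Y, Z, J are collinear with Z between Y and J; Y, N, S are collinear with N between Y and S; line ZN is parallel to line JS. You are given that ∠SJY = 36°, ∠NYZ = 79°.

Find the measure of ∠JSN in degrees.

∠JSN = 65°

1. ∠NZY = 36°  [ZN∥JS, corresponding at Z]
2. ∠YNZ = 65°  [△YZN]
3. ∠SNZ = 115°  [linear pair at N on YS]
4. ∠JSN = 65°  [ZN∥JS, co-interior at S–N]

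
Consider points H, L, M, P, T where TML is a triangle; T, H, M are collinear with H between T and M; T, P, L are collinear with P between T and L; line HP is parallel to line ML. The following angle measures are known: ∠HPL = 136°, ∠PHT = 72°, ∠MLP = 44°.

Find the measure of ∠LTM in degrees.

1. ∠HPT = 44°  [linear pair at P on TL]
2. ∠HTP = 64°  [△THP]
3. ∠LTM = 64°  [H on TM, P on TL]

∠LTM = 64°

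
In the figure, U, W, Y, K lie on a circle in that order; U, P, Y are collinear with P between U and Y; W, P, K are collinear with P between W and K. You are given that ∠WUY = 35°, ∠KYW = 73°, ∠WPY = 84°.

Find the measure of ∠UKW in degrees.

∠UKW = 24°

1. ∠WKY = 35°  [same arc WY]
2. ∠KWY = 72°  [△WYK]
3. ∠KPU = 84°  [vertical angles at P]
4. ∠KUY = 72°  [same arc YK]
5. ∠UKW = 24°  [△UPK]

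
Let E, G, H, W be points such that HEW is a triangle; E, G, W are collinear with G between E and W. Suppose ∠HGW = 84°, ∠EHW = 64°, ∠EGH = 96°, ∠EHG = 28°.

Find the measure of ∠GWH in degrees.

1. ∠GEH = 56°  [△HEG]
2. ∠HEW = 56°  [G on ray EW]
3. ∠EWH = 60°  [△HEW]
4. ∠GWH = 60°  [G on ray WE]

∠GWH = 60°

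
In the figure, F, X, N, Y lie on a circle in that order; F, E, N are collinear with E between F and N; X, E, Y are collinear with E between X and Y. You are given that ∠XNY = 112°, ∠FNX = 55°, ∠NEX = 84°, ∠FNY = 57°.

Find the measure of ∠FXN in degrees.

∠FXN = 98°

1. ∠FEX = 96°  [linear pair at E on FN]
2. ∠FXY = 57°  [same arc FY]
3. ∠NFX = 27°  [△FEX]
4. ∠FXN = 98°  [△FXN]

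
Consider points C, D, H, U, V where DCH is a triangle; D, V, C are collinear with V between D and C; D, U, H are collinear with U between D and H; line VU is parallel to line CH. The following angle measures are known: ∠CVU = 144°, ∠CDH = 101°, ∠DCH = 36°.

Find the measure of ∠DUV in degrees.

1. ∠DVU = 36°  [linear pair at V on DC]
2. ∠UDV = 101°  [V on DC, U on DH]
3. ∠DUV = 43°  [△DVU]

∠DUV = 43°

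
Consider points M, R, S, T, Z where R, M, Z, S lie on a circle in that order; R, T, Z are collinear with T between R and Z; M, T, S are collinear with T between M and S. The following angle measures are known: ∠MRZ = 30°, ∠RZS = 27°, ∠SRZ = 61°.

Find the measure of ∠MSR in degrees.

1. ∠MSZ = 30°  [same arc MZ]
2. ∠STZ = 123°  [△ZTS]
3. ∠RTS = 57°  [linear pair at T on RZ]
4. ∠MSR = 62°  [△RTS]

∠MSR = 62°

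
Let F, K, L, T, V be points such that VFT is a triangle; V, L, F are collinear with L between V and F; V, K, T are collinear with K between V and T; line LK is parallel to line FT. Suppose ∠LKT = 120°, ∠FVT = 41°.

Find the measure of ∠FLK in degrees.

1. ∠LKV = 60°  [linear pair at K on VT]
2. ∠KVL = 41°  [L on VF, K on VT]
3. ∠KLV = 79°  [△VLK]
4. ∠FLK = 101°  [linear pair at L on VF]

∠FLK = 101°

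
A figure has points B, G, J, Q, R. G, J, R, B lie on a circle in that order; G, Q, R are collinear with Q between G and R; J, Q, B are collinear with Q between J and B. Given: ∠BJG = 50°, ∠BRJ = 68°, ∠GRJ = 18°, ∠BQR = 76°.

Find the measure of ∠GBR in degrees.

∠GBR = 72°

1. ∠BRG = 50°  [same arc GB]
2. ∠GBJ = 18°  [same arc GJ]
3. ∠BQG = 104°  [linear pair at Q on GR]
4. ∠BGR = 58°  [△GQB]
5. ∠GBR = 72°  [△GRB]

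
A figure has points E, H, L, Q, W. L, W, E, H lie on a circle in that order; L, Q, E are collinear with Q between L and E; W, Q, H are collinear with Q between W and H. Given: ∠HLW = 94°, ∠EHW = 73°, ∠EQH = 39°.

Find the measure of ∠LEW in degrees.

∠LEW = 18°

1. ∠HEW = 86°  [cyclic LWEH, opposite ∠L+∠E]
2. ∠EWH = 21°  [△WEH]
3. ∠LQW = 39°  [vertical angles at Q]
4. ∠EQW = 141°  [linear pair at Q on LE]
5. ∠LEW = 18°  [△WQE]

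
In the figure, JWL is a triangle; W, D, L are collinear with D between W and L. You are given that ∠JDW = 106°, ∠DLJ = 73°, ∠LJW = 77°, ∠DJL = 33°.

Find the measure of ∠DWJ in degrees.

1. ∠JLW = 73°  [D on ray LW]
2. ∠JWL = 30°  [△JWL]
3. ∠DWJ = 30°  [D on ray WL]

∠DWJ = 30°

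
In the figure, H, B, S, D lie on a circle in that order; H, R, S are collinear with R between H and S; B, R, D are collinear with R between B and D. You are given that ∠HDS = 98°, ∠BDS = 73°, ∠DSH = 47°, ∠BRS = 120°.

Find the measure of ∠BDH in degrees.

∠BDH = 25°

1. ∠DHS = 35°  [△HSD]
2. ∠DRH = 120°  [vertical angles at R]
3. ∠BDH = 25°  [△HRD]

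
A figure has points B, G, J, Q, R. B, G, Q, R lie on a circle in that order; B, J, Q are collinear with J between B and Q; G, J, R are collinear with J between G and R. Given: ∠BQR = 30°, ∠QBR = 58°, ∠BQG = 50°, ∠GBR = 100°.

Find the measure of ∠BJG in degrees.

1. ∠QGR = 58°  [same arc QR]
2. ∠GJQ = 72°  [△GJQ]
3. ∠BJG = 108°  [linear pair at J on BQ]

∠BJG = 108°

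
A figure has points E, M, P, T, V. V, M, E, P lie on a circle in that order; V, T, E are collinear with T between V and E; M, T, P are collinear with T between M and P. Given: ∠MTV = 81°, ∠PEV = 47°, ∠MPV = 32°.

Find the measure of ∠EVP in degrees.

1. ∠ETP = 81°  [vertical angles at T]
2. ∠PTV = 99°  [linear pair at T on VE]
3. ∠EVP = 49°  [△VTP]

∠EVP = 49°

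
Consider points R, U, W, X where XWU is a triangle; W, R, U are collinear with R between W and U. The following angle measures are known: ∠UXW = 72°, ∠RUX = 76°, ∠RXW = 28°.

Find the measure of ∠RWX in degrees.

1. ∠WUX = 76°  [R on ray UW]
2. ∠UWX = 32°  [△XWU]
3. ∠RWX = 32°  [R on ray WU]

∠RWX = 32°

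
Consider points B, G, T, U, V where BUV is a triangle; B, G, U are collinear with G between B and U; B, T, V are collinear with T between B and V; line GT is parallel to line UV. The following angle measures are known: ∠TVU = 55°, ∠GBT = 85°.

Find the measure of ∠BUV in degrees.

1. ∠BVU = 55°  [T on ray VB]
2. ∠UBV = 85°  [G on BU, T on BV]
3. ∠BUV = 40°  [△BUV]

∠BUV = 40°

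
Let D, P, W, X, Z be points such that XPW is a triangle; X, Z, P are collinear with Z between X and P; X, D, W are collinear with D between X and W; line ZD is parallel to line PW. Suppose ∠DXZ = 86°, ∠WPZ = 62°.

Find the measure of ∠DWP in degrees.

∠DWP = 32°

1. ∠PXW = 86°  [Z on XP, D on XW]
2. ∠WPX = 62°  [Z on ray PX]
3. ∠PWX = 32°  [△XPW]
4. ∠DWP = 32°  [D on ray WX]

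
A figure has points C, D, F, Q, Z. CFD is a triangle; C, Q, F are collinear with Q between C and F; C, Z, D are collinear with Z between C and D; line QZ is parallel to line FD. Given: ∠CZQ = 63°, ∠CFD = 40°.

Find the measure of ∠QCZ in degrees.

1. ∠CDF = 63°  [QZ∥FD, corresponding at Z]
2. ∠DCF = 77°  [△CFD]
3. ∠QCZ = 77°  [Q on CF, Z on CD]

∠QCZ = 77°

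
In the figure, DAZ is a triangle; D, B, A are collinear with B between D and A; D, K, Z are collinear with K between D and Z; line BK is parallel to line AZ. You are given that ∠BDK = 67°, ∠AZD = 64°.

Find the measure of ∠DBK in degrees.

∠DBK = 49°

1. ∠ADZ = 67°  [B on DA, K on DZ]
2. ∠DAZ = 49°  [△DAZ]
3. ∠DBK = 49°  [BK∥AZ, corresponding at B]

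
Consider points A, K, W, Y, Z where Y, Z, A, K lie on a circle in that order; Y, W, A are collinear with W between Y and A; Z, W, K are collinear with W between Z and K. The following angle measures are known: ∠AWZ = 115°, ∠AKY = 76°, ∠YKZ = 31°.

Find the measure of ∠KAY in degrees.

∠KAY = 70°

1. ∠KWY = 115°  [vertical angles at W]
2. ∠AYK = 34°  [△YWK]
3. ∠KAY = 70°  [△YAK]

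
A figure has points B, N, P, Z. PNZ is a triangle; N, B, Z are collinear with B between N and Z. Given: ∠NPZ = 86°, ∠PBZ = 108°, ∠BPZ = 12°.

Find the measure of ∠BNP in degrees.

1. ∠BZP = 60°  [△PBZ]
2. ∠NZP = 60°  [B on ray ZN]
3. ∠PNZ = 34°  [△PNZ]
4. ∠BNP = 34°  [B on ray NZ]

∠BNP = 34°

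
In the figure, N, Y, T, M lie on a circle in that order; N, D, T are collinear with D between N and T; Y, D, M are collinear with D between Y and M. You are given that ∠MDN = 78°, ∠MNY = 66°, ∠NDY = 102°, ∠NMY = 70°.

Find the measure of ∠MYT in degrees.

1. ∠TDY = 78°  [vertical angles at D]
2. ∠NTY = 70°  [same arc NY]
3. ∠MYT = 32°  [△YDT]

∠MYT = 32°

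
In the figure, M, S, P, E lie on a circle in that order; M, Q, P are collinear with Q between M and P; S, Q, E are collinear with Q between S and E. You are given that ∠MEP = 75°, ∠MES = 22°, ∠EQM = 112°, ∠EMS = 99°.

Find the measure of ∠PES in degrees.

1. ∠ESM = 59°  [△MSE]
2. ∠EQP = 68°  [linear pair at Q on MP]
3. ∠EPM = 59°  [same arc ME]
4. ∠PES = 53°  [△PQE]

∠PES = 53°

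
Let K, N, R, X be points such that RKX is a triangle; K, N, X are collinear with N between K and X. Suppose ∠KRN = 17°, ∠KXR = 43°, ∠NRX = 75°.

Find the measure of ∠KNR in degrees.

1. ∠NXR = 43°  [N on ray XK]
2. ∠RNX = 62°  [△RNX]
3. ∠KNR = 118°  [linear pair at N on KX]

∠KNR = 118°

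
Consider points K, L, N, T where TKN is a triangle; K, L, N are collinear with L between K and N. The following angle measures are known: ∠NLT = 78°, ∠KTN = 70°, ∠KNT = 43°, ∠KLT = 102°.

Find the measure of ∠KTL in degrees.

∠KTL = 11°

1. ∠NKT = 67°  [△TKN]
2. ∠LKT = 67°  [L on ray KN]
3. ∠KTL = 11°  [△TKL]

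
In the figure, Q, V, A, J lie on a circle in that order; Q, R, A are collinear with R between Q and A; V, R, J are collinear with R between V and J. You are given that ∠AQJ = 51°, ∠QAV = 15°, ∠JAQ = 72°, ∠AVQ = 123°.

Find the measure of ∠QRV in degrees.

1. ∠AQV = 42°  [△QVA]
2. ∠JVQ = 72°  [same arc QJ]
3. ∠QRV = 66°  [△QRV]

∠QRV = 66°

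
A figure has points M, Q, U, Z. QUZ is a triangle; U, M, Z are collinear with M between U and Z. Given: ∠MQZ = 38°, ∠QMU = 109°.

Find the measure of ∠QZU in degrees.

∠QZU = 71°

1. ∠QMZ = 71°  [linear pair at M on UZ]
2. ∠MZQ = 71°  [△QMZ]
3. ∠QZU = 71°  [M on ray ZU]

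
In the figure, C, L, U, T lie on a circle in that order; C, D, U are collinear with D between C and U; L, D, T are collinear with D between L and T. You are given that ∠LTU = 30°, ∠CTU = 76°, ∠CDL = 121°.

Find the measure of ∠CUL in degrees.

∠CUL = 46°

1. ∠LCU = 30°  [same arc LU]
2. ∠CLU = 104°  [cyclic CLUT, opposite ∠L+∠T]
3. ∠CUL = 46°  [△CLU]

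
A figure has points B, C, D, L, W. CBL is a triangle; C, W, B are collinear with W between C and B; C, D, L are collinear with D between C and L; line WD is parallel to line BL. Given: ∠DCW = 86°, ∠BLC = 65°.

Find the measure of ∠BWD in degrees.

1. ∠BCL = 86°  [W on CB, D on CL]
2. ∠CBL = 29°  [△CBL]
3. ∠CWD = 29°  [WD∥BL, corresponding at W]
4. ∠BWD = 151°  [linear pair at W on CB]

∠BWD = 151°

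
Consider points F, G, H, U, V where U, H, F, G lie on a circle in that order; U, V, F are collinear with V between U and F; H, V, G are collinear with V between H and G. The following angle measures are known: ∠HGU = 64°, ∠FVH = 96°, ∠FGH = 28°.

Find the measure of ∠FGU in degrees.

∠FGU = 92°

1. ∠HFU = 64°  [same arc UH]
2. ∠FUH = 28°  [same arc HF]
3. ∠FHU = 88°  [△UHF]
4. ∠FGU = 92°  [cyclic UHFG, opposite ∠H+∠G]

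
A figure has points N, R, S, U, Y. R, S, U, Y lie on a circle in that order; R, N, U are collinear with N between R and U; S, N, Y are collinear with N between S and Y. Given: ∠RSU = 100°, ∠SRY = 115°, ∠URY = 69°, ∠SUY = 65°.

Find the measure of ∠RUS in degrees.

∠RUS = 34°

1. ∠USY = 69°  [same arc UY]
2. ∠SYU = 46°  [△SUY]
3. ∠SRU = 46°  [same arc SU]
4. ∠RUS = 34°  [△RSU]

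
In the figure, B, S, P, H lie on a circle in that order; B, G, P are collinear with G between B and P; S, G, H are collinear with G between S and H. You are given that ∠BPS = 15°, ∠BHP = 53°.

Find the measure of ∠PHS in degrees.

∠PHS = 38°

1. ∠BSP = 127°  [cyclic BSPH, opposite ∠S+∠H]
2. ∠PBS = 38°  [△BSP]
3. ∠PHS = 38°  [same arc SP]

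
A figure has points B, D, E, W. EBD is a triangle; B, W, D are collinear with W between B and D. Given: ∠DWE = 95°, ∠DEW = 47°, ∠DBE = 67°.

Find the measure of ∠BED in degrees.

∠BED = 75°

1. ∠EDW = 38°  [△EWD]
2. ∠BDE = 38°  [W on ray DB]
3. ∠BED = 75°  [△EBD]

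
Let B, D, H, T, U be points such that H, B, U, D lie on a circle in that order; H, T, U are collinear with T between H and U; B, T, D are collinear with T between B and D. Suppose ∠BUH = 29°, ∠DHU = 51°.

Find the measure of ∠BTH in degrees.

1. ∠DBU = 51°  [same arc UD]
2. ∠BTU = 100°  [△BTU]
3. ∠BTH = 80°  [linear pair at T on HU]

∠BTH = 80°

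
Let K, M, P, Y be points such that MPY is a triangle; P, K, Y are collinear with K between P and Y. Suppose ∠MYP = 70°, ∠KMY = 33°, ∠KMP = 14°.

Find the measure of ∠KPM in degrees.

1. ∠KYM = 70°  [K on ray YP]
2. ∠MKY = 77°  [△MKY]
3. ∠MKP = 103°  [linear pair at K on PY]
4. ∠KPM = 63°  [△MPK]

∠KPM = 63°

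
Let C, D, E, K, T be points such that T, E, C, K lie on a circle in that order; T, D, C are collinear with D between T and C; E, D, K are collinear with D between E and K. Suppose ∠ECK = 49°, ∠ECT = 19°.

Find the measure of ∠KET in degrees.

∠KET = 30°

1. ∠ETK = 131°  [cyclic TECK, opposite ∠T+∠C]
2. ∠EKT = 19°  [same arc TE]
3. ∠KET = 30°  [△TEK]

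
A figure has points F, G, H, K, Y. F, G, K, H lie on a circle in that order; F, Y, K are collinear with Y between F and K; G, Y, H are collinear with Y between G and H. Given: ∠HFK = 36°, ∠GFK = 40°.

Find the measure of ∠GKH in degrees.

∠GKH = 104°

1. ∠HGK = 36°  [same arc KH]
2. ∠GHK = 40°  [same arc GK]
3. ∠GKH = 104°  [△GKH]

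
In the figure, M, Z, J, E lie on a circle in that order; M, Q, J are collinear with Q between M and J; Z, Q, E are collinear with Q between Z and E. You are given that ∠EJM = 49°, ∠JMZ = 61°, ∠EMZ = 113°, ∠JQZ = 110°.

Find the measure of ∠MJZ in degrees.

∠MJZ = 18°

1. ∠EZM = 49°  [same arc ME]
2. ∠MEZ = 18°  [△MZE]
3. ∠MJZ = 18°  [same arc MZ]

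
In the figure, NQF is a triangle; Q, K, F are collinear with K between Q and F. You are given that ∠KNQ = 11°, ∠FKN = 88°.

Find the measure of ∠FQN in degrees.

∠FQN = 77°

1. ∠NKQ = 92°  [linear pair at K on QF]
2. ∠KQN = 77°  [△NQK]
3. ∠FQN = 77°  [K on ray QF]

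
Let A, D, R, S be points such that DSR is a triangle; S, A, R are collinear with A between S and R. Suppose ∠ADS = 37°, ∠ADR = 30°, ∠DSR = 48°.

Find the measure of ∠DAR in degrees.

∠DAR = 85°

1. ∠ASD = 48°  [A on ray SR]
2. ∠DAS = 95°  [△DSA]
3. ∠DAR = 85°  [linear pair at A on SR]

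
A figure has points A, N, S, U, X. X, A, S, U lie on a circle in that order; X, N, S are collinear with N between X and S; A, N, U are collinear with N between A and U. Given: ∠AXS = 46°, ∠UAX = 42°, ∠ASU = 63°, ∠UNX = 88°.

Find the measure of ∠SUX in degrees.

∠SUX = 67°

1. ∠AUS = 46°  [same arc AS]
2. ∠USX = 42°  [same arc XU]
3. ∠SAU = 71°  [△ASU]
4. ∠SXU = 71°  [same arc SU]
5. ∠SUX = 67°  [△XSU]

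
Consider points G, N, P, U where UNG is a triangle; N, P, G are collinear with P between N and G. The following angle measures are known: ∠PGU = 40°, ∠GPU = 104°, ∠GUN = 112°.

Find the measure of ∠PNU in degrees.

1. ∠NGU = 40°  [P on ray GN]
2. ∠GNU = 28°  [△UNG]
3. ∠PNU = 28°  [P on ray NG]

∠PNU = 28°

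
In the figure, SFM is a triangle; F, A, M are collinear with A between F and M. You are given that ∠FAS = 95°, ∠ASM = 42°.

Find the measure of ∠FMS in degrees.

∠FMS = 53°

1. ∠MAS = 85°  [linear pair at A on FM]
2. ∠AMS = 53°  [△SAM]
3. ∠FMS = 53°  [A on ray MF]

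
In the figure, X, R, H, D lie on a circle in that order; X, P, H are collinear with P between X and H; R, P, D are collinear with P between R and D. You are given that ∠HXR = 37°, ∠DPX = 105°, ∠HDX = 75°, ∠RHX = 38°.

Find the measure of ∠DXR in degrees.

1. ∠HDR = 37°  [same arc RH]
2. ∠HPR = 105°  [vertical angles at P]
3. ∠DRH = 37°  [△RPH]
4. ∠DHR = 106°  [△RHD]
5. ∠DXR = 74°  [cyclic XRHD, opposite ∠X+∠H]

∠DXR = 74°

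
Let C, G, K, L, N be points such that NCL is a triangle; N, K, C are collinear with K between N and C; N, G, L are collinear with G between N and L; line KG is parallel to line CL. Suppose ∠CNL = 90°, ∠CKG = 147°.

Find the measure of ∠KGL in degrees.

1. ∠GNK = 90°  [K on NC, G on NL]
2. ∠GKN = 33°  [linear pair at K on NC]
3. ∠KGN = 57°  [△NKG]
4. ∠KGL = 123°  [linear pair at G on NL]

∠KGL = 123°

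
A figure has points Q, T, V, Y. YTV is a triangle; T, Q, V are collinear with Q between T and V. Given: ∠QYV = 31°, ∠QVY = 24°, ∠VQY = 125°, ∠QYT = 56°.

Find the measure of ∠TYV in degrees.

1. ∠TVY = 24°  [Q on ray VT]
2. ∠TQY = 55°  [linear pair at Q on TV]
3. ∠QTY = 69°  [△YTQ]
4. ∠VTY = 69°  [Q on ray TV]
5. ∠TYV = 87°  [△YTV]

∠TYV = 87°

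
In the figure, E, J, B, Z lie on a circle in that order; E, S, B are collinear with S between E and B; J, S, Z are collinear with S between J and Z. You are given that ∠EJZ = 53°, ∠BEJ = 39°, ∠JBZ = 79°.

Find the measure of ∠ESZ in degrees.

1. ∠EBZ = 53°  [same arc EZ]
2. ∠BZJ = 39°  [same arc JB]
3. ∠BSZ = 88°  [△BSZ]
4. ∠ESZ = 92°  [linear pair at S on EB]

∠ESZ = 92°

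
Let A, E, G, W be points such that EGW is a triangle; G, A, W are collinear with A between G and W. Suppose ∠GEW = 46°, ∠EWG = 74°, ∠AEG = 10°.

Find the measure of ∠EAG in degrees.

1. ∠EGW = 60°  [△EGW]
2. ∠AGE = 60°  [A on ray GW]
3. ∠EAG = 110°  [△EGA]

∠EAG = 110°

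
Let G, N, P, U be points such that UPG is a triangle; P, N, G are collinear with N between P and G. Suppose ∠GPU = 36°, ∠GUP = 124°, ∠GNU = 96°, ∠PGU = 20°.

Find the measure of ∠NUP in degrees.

1. ∠NPU = 36°  [N on ray PG]
2. ∠PNU = 84°  [linear pair at N on PG]
3. ∠NUP = 60°  [△UPN]

∠NUP = 60°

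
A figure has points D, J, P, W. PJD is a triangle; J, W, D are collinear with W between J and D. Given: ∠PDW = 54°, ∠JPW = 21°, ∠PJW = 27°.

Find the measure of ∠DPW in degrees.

1. ∠JWP = 132°  [△PJW]
2. ∠DWP = 48°  [linear pair at W on JD]
3. ∠DPW = 78°  [△PWD]

∠DPW = 78°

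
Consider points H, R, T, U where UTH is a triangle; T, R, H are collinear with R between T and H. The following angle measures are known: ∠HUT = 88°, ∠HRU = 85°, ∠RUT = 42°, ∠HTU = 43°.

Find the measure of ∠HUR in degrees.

∠HUR = 46°

1. ∠THU = 49°  [△UTH]
2. ∠RHU = 49°  [R on ray HT]
3. ∠HUR = 46°  [△URH]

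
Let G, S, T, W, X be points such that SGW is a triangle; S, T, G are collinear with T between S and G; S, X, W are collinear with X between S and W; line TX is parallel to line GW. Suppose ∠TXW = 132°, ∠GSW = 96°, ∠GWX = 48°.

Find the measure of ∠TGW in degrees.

1. ∠GWS = 48°  [X on ray WS]
2. ∠SGW = 36°  [△SGW]
3. ∠TGW = 36°  [T on ray GS]

∠TGW = 36°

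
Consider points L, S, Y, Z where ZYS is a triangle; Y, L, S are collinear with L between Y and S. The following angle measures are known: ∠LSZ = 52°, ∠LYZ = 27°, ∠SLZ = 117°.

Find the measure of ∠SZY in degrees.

∠SZY = 101°

1. ∠YSZ = 52°  [L on ray SY]
2. ∠SYZ = 27°  [L on ray YS]
3. ∠SZY = 101°  [△ZYS]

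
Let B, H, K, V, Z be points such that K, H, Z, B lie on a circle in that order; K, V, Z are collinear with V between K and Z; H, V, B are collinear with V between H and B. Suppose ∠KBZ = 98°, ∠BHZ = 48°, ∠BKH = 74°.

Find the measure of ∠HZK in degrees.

1. ∠KHZ = 82°  [cyclic KHZB, opposite ∠H+∠B]
2. ∠BZH = 106°  [cyclic KHZB, opposite ∠K+∠Z]
3. ∠HBZ = 26°  [△HZB]
4. ∠HKZ = 26°  [same arc HZ]
5. ∠HZK = 72°  [△KHZ]

∠HZK = 72°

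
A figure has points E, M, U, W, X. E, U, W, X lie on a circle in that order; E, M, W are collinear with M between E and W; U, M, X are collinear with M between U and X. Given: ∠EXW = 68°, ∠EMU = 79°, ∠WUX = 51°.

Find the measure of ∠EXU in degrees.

1. ∠WMX = 79°  [vertical angles at M]
2. ∠WEX = 51°  [same arc WX]
3. ∠EMX = 101°  [linear pair at M on EW]
4. ∠EXU = 28°  [△EMX]

∠EXU = 28°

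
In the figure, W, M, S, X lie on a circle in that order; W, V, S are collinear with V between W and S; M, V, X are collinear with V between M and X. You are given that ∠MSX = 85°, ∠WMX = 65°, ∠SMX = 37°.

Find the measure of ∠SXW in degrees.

1. ∠WSX = 65°  [same arc WX]
2. ∠SWX = 37°  [same arc SX]
3. ∠SXW = 78°  [△WSX]

∠SXW = 78°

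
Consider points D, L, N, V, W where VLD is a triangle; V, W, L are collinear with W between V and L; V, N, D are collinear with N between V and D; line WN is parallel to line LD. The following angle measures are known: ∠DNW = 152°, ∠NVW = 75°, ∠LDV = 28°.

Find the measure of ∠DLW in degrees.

∠DLW = 77°

1. ∠DVL = 75°  [W on VL, N on VD]
2. ∠DLV = 77°  [△VLD]
3. ∠DLW = 77°  [W on ray LV]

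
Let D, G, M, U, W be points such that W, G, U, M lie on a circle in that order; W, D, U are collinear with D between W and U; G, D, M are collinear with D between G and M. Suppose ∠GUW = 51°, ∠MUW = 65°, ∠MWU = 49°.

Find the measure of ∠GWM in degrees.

∠GWM = 64°

1. ∠GMW = 51°  [same arc WG]
2. ∠MGW = 65°  [same arc WM]
3. ∠GWM = 64°  [△WGM]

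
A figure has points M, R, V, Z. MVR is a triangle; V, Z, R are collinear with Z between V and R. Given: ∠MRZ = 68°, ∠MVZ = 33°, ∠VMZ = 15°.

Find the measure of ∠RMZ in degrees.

1. ∠MZV = 132°  [△MVZ]
2. ∠MZR = 48°  [linear pair at Z on VR]
3. ∠RMZ = 64°  [△MZR]

∠RMZ = 64°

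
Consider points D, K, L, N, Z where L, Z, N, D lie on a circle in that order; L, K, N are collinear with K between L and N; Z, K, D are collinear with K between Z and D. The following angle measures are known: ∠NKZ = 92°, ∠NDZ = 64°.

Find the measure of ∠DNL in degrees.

1. ∠DKL = 92°  [vertical angles at K]
2. ∠DKN = 88°  [linear pair at K on LN]
3. ∠DNL = 28°  [△NKD]

∠DNL = 28°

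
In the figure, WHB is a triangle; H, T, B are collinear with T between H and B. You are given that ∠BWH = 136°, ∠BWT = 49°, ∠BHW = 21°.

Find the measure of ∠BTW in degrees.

1. ∠HBW = 23°  [△WHB]
2. ∠TBW = 23°  [T on ray BH]
3. ∠BTW = 108°  [△WTB]

∠BTW = 108°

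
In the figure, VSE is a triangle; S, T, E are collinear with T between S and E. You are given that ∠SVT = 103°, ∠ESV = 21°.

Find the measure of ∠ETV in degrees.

1. ∠TSV = 21°  [T on ray SE]
2. ∠STV = 56°  [△VST]
3. ∠ETV = 124°  [linear pair at T on SE]

∠ETV = 124°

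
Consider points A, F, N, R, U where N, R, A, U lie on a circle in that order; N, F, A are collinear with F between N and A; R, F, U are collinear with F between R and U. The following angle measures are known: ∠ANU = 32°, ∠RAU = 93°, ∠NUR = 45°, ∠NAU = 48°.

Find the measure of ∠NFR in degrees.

∠NFR = 77°

1. ∠ARU = 32°  [same arc AU]
2. ∠RNU = 87°  [cyclic NRAU, opposite ∠N+∠A]
3. ∠AUR = 55°  [△RAU]
4. ∠NRU = 48°  [△NRU]
5. ∠ANR = 55°  [same arc RA]
6. ∠NFR = 77°  [△NFR]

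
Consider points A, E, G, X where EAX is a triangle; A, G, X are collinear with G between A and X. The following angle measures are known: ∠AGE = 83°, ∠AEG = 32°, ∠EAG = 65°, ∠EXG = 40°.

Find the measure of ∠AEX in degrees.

∠AEX = 75°

1. ∠EAX = 65°  [G on ray AX]
2. ∠AXE = 40°  [G on ray XA]
3. ∠AEX = 75°  [△EAX]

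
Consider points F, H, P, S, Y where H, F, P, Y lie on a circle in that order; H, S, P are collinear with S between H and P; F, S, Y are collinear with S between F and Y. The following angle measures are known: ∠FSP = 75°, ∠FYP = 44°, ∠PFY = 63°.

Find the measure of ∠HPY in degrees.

1. ∠HSY = 75°  [vertical angles at S]
2. ∠PSY = 105°  [linear pair at S on HP]
3. ∠HPY = 31°  [△PSY]

∠HPY = 31°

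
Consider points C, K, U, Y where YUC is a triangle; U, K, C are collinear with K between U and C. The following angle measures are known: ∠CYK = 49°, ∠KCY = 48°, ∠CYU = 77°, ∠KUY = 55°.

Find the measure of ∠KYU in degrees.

1. ∠CKY = 83°  [△YKC]
2. ∠UKY = 97°  [linear pair at K on UC]
3. ∠KYU = 28°  [△YUK]

∠KYU = 28°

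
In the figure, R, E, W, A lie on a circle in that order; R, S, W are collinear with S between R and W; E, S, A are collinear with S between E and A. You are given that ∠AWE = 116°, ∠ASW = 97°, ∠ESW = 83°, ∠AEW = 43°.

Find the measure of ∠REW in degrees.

1. ∠EAW = 21°  [△EWA]
2. ∠EWR = 54°  [△ESW]
3. ∠ERW = 21°  [same arc EW]
4. ∠REW = 105°  [△REW]

∠REW = 105°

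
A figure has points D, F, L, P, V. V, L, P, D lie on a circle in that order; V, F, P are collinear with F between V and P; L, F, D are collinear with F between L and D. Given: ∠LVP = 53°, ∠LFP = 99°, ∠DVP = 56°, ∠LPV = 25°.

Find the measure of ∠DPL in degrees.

∠DPL = 71°

1. ∠LDP = 53°  [same arc LP]
2. ∠DLP = 56°  [△LFP]
3. ∠DPL = 71°  [△LPD]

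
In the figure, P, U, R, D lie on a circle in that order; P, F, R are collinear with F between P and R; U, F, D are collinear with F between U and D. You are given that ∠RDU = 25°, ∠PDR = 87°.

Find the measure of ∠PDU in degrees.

∠PDU = 62°

1. ∠RPU = 25°  [same arc UR]
2. ∠PUR = 93°  [cyclic PURD, opposite ∠U+∠D]
3. ∠PRU = 62°  [△PUR]
4. ∠PDU = 62°  [same arc PU]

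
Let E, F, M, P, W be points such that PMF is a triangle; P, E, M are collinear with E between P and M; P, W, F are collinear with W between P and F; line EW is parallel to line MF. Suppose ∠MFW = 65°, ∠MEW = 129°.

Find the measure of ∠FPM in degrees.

∠FPM = 64°

1. ∠MFP = 65°  [W on ray FP]
2. ∠PEW = 51°  [linear pair at E on PM]
3. ∠EWP = 65°  [EW∥MF, corresponding at W]
4. ∠EPW = 64°  [△PEW]
5. ∠FPM = 64°  [E on PM, W on PF]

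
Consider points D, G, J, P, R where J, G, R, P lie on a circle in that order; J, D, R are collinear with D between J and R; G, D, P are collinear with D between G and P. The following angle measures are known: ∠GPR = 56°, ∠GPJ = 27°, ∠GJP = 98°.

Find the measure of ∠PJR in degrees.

∠PJR = 42°

1. ∠GJR = 56°  [same arc GR]
2. ∠GRJ = 27°  [same arc JG]
3. ∠JGP = 55°  [△JGP]
4. ∠JGR = 97°  [△JGR]
5. ∠JRP = 55°  [same arc JP]
6. ∠JPR = 83°  [cyclic JGRP, opposite ∠G+∠P]
7. ∠PJR = 42°  [△JRP]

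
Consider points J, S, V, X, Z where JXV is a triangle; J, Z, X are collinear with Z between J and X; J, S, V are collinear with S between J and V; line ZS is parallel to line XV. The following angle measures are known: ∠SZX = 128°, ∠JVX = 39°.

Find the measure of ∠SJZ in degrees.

1. ∠JZS = 52°  [linear pair at Z on JX]
2. ∠JSZ = 39°  [ZS∥XV, corresponding at S]
3. ∠SJZ = 89°  [△JZS]

∠SJZ = 89°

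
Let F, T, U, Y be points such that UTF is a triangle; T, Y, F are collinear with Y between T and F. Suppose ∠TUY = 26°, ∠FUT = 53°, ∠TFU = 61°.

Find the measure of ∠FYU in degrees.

1. ∠FTU = 66°  [△UTF]
2. ∠UTY = 66°  [Y on ray TF]
3. ∠TYU = 88°  [△UTY]
4. ∠FYU = 92°  [linear pair at Y on TF]

∠FYU = 92°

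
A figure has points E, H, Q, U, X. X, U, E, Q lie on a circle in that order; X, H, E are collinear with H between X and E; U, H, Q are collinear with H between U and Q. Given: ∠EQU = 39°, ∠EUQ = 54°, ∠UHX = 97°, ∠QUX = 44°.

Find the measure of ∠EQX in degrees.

1. ∠EXQ = 54°  [same arc EQ]
2. ∠QEX = 44°  [same arc XQ]
3. ∠EQX = 82°  [△XEQ]

∠EQX = 82°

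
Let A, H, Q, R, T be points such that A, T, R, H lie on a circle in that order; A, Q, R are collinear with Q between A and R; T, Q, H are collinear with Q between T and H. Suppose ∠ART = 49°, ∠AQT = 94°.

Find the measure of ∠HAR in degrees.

∠HAR = 45°

1. ∠AHT = 49°  [same arc AT]
2. ∠HQR = 94°  [vertical angles at Q]
3. ∠AQH = 86°  [linear pair at Q on AR]
4. ∠HAR = 45°  [△AQH]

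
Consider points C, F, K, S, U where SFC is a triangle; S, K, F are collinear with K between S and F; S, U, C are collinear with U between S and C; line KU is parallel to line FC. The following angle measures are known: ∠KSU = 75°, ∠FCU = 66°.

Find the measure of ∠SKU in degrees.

∠SKU = 39°

1. ∠CSF = 75°  [K on SF, U on SC]
2. ∠FCS = 66°  [U on ray CS]
3. ∠CFS = 39°  [△SFC]
4. ∠SKU = 39°  [KU∥FC, corresponding at K]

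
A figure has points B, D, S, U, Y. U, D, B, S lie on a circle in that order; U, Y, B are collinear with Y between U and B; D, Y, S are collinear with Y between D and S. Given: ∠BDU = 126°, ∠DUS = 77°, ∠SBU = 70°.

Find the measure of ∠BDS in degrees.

∠BDS = 56°

1. ∠BSU = 54°  [cyclic UDBS, opposite ∠D+∠S]
2. ∠BUS = 56°  [△UBS]
3. ∠BDS = 56°  [same arc BS]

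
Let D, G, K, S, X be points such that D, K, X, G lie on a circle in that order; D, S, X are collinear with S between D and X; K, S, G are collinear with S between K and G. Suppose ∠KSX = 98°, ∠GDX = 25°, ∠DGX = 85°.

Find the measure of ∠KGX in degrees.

∠KGX = 28°

1. ∠DSG = 98°  [vertical angles at S]
2. ∠DXG = 70°  [△DXG]
3. ∠GSX = 82°  [linear pair at S on DX]
4. ∠KGX = 28°  [△XSG]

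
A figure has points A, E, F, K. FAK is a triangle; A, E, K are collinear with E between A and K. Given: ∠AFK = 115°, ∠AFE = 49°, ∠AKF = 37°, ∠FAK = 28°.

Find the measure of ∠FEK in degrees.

1. ∠EAF = 28°  [E on ray AK]
2. ∠AEF = 103°  [△FAE]
3. ∠FEK = 77°  [linear pair at E on AK]

∠FEK = 77°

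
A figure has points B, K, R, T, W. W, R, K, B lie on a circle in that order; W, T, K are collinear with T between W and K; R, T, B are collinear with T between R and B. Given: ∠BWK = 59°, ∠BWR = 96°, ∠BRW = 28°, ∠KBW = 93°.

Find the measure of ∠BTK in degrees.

1. ∠BRK = 59°  [same arc KB]
2. ∠BKW = 28°  [△WKB]
3. ∠BKR = 84°  [cyclic WRKB, opposite ∠W+∠K]
4. ∠KBR = 37°  [△RKB]
5. ∠BTK = 115°  [△KTB]

∠BTK = 115°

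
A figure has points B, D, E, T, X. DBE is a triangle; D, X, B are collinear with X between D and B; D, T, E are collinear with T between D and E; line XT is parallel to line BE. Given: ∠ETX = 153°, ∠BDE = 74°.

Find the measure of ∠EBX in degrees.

1. ∠DTX = 27°  [linear pair at T on DE]
2. ∠TDX = 74°  [X on DB, T on DE]
3. ∠DXT = 79°  [△DXT]
4. ∠BXT = 101°  [linear pair at X on DB]
5. ∠EBX = 79°  [XT∥BE, co-interior at B–X]

∠EBX = 79°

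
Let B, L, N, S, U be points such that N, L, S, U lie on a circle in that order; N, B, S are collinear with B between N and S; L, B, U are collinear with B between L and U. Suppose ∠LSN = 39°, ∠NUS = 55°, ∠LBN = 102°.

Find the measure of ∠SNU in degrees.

∠SNU = 63°

1. ∠LUN = 39°  [same arc NL]
2. ∠SBU = 102°  [vertical angles at B]
3. ∠NBU = 78°  [linear pair at B on NS]
4. ∠SNU = 63°  [△NBU]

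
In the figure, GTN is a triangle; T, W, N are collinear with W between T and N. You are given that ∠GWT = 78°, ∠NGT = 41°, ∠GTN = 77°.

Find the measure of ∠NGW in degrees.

∠NGW = 16°

1. ∠GWN = 102°  [linear pair at W on TN]
2. ∠GNT = 62°  [△GTN]
3. ∠GNW = 62°  [W on ray NT]
4. ∠NGW = 16°  [△GWN]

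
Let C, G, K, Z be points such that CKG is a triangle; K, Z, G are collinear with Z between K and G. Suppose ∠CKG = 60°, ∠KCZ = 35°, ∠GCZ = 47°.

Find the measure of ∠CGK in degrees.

∠CGK = 38°

1. ∠CKZ = 60°  [Z on ray KG]
2. ∠CZK = 85°  [△CKZ]
3. ∠CZG = 95°  [linear pair at Z on KG]
4. ∠CGZ = 38°  [△CZG]
5. ∠CGK = 38°  [Z on ray GK]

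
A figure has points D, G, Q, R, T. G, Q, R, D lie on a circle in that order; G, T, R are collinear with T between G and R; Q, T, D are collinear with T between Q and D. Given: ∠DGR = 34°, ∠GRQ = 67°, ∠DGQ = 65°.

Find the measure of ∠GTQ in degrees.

∠GTQ = 101°

1. ∠DQR = 34°  [same arc RD]
2. ∠QTR = 79°  [△QTR]
3. ∠GTQ = 101°  [linear pair at T on GR]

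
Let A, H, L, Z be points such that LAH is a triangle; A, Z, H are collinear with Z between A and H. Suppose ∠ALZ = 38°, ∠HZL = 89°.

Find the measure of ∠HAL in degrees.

∠HAL = 51°

1. ∠AZL = 91°  [linear pair at Z on AH]
2. ∠LAZ = 51°  [△LAZ]
3. ∠HAL = 51°  [Z on ray AH]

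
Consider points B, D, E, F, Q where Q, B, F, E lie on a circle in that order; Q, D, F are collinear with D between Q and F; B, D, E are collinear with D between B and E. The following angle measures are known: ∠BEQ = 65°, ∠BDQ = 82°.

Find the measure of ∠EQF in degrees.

∠EQF = 17°

1. ∠BFQ = 65°  [same arc QB]
2. ∠BDF = 98°  [linear pair at D on QF]
3. ∠EBF = 17°  [△BDF]
4. ∠EQF = 17°  [same arc FE]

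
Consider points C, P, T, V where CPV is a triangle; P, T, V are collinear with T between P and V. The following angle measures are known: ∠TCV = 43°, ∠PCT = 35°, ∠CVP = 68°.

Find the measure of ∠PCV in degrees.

∠PCV = 78°

1. ∠CVT = 68°  [T on ray VP]
2. ∠CTV = 69°  [△CTV]
3. ∠CTP = 111°  [linear pair at T on PV]
4. ∠CPT = 34°  [△CPT]
5. ∠CPV = 34°  [T on ray PV]
6. ∠PCV = 78°  [△CPV]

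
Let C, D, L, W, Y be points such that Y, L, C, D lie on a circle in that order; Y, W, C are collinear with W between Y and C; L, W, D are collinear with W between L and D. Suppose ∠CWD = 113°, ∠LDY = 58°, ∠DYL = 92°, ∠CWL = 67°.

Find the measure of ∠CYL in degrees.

∠CYL = 37°

1. ∠LWY = 113°  [vertical angles at W]
2. ∠DLY = 30°  [△YLD]
3. ∠CYL = 37°  [△YWL]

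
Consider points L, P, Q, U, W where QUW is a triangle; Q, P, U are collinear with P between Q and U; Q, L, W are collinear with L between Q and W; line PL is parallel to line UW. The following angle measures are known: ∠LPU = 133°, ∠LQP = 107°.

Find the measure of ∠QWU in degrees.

∠QWU = 26°

1. ∠LPQ = 47°  [linear pair at P on QU]
2. ∠PLQ = 26°  [△QPL]
3. ∠QWU = 26°  [PL∥UW, corresponding at L]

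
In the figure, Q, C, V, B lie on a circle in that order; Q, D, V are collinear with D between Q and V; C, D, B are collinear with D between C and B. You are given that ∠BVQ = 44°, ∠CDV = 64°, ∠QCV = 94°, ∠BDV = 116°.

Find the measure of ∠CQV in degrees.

1. ∠BCQ = 44°  [same arc QB]
2. ∠CDQ = 116°  [linear pair at D on QV]
3. ∠CQV = 20°  [△QDC]

∠CQV = 20°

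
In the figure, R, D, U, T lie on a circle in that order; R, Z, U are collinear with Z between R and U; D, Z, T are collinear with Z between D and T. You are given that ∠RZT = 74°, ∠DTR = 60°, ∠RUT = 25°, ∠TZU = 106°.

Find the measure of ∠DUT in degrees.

1. ∠DZU = 74°  [vertical angles at Z]
2. ∠DUR = 60°  [same arc RD]
3. ∠DTU = 49°  [△UZT]
4. ∠TDU = 46°  [△DZU]
5. ∠DUT = 85°  [△DUT]

∠DUT = 85°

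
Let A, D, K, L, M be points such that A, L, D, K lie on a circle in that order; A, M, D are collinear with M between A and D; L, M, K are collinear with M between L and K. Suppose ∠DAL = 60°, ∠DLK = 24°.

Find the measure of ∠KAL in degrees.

∠KAL = 84°

1. ∠DKL = 60°  [same arc LD]
2. ∠KDL = 96°  [△LDK]
3. ∠KAL = 84°  [cyclic ALDK, opposite ∠A+∠D]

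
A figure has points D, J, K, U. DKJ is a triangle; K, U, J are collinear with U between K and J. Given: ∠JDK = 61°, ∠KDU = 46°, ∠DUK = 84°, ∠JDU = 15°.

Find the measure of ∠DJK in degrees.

1. ∠DUJ = 96°  [linear pair at U on KJ]
2. ∠DJU = 69°  [△DUJ]
3. ∠DJK = 69°  [U on ray JK]

∠DJK = 69°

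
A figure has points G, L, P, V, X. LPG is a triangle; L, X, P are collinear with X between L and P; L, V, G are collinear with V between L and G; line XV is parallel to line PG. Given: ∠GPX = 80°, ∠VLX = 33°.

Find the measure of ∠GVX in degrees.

1. ∠GPL = 80°  [X on ray PL]
2. ∠GLP = 33°  [X on LP, V on LG]
3. ∠LGP = 67°  [△LPG]
4. ∠LVX = 67°  [XV∥PG, corresponding at V]
5. ∠GVX = 113°  [linear pair at V on LG]

∠GVX = 113°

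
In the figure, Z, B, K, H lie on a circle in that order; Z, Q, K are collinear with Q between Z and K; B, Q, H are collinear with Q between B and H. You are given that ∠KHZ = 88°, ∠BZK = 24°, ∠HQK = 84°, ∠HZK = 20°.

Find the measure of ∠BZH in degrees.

1. ∠HKZ = 72°  [△ZKH]
2. ∠HQZ = 96°  [linear pair at Q on ZK]
3. ∠BHZ = 64°  [△ZQH]
4. ∠HBZ = 72°  [same arc ZH]
5. ∠BZH = 44°  [△ZBH]

∠BZH = 44°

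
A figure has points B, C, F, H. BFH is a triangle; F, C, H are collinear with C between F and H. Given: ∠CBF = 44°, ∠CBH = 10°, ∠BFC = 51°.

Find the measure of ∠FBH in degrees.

∠FBH = 54°

1. ∠BCF = 85°  [△BFC]
2. ∠BFH = 51°  [C on ray FH]
3. ∠BCH = 95°  [linear pair at C on FH]
4. ∠BHC = 75°  [△BCH]
5. ∠BHF = 75°  [C on ray HF]
6. ∠FBH = 54°  [△BFH]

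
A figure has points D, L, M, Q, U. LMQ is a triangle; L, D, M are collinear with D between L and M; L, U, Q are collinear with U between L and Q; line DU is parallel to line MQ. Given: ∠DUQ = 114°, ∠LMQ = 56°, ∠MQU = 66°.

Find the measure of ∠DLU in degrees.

1. ∠DUL = 66°  [linear pair at U on LQ]
2. ∠LDU = 56°  [DU∥MQ, corresponding at D]
3. ∠DLU = 58°  [△LDU]

∠DLU = 58°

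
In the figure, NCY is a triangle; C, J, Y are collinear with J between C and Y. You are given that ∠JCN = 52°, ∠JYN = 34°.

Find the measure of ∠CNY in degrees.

1. ∠NCY = 52°  [J on ray CY]
2. ∠CYN = 34°  [J on ray YC]
3. ∠CNY = 94°  [△NCY]

∠CNY = 94°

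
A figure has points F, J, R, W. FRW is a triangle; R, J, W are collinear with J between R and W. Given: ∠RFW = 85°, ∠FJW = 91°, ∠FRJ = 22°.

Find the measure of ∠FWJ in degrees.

∠FWJ = 73°

1. ∠FRW = 22°  [J on ray RW]
2. ∠FWR = 73°  [△FRW]
3. ∠FWJ = 73°  [J on ray WR]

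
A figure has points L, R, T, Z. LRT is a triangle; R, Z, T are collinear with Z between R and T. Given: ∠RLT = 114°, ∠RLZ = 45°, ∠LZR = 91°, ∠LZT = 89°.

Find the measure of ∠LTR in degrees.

∠LTR = 22°

1. ∠LRZ = 44°  [△LRZ]
2. ∠LRT = 44°  [Z on ray RT]
3. ∠LTR = 22°  [△LRT]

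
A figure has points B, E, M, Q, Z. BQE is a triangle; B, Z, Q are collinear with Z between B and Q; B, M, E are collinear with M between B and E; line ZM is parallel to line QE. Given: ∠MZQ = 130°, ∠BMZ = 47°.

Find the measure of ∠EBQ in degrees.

∠EBQ = 83°

1. ∠BZM = 50°  [linear pair at Z on BQ]
2. ∠MBZ = 83°  [△BZM]
3. ∠EBQ = 83°  [Z on BQ, M on BE]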